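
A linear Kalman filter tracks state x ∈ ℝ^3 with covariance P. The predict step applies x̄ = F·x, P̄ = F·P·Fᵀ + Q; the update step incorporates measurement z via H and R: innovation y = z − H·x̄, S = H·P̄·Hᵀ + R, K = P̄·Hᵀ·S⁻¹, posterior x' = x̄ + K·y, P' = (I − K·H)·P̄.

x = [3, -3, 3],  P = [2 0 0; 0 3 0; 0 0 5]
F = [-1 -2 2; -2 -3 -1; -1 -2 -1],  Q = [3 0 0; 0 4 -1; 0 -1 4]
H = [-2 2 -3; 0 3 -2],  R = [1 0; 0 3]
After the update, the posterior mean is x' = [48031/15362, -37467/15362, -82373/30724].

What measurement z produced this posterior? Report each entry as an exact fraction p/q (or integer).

x̄ = F·x = [9, 0, 0]
P̄ = F·P·Fᵀ + Q = [37 12 4; 12 44 26; 4 26 23]
S = H·P̄·Hᵀ + R = [172 8; 8 179]
K = P̄·Hᵀ·S⁻¹ = [-5661/15362 1328/7681; -1573/15362 3468/7681; -4731/30724 1426/7681]
x' − x̄ = [-90227/15362, -37467/15362, -82373/30724] = K·y
y = (KᵀK)⁻¹·Kᵀ·(x' − x̄) = [15, -2]
z = y + H·x̄ = [15, -2] + [-18, 0] = [-3, -2]

z = [-3, -2]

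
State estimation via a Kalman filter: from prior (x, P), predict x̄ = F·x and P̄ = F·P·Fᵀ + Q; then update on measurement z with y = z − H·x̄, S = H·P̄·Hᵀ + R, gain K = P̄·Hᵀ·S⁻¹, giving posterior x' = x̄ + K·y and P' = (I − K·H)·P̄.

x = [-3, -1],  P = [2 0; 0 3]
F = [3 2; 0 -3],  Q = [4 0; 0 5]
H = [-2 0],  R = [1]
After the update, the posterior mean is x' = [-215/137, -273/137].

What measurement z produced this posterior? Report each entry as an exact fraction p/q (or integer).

z = [3]

x̄ = F·x = [-11, 3]
P̄ = F·P·Fᵀ + Q = [34 -18; -18 32]
S = H·P̄·Hᵀ + R = [137]
K = P̄·Hᵀ·S⁻¹ = [-68/137; 36/137]
x' − x̄ = [1292/137, -684/137] = K·y
y = (KᵀK)⁻¹·Kᵀ·(x' − x̄) = [-19]
z = y + H·x̄ = [-19] + [22] = [3]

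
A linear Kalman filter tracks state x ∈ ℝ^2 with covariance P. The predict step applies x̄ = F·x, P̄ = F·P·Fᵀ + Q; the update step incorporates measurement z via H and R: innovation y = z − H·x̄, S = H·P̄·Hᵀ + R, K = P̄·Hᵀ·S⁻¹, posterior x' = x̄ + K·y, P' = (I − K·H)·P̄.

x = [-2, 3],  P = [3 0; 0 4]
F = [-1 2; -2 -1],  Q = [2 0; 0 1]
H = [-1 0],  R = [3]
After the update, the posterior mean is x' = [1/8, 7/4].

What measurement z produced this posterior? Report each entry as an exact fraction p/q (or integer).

x̄ = F·x = [8, 1]
P̄ = F·P·Fᵀ + Q = [21 -2; -2 17]
S = H·P̄·Hᵀ + R = [24]
K = P̄·Hᵀ·S⁻¹ = [-7/8; 1/12]
x' − x̄ = [-63/8, 3/4] = K·y
y = (KᵀK)⁻¹·Kᵀ·(x' − x̄) = [9]
z = y + H·x̄ = [9] + [-8] = [1]

z = [1]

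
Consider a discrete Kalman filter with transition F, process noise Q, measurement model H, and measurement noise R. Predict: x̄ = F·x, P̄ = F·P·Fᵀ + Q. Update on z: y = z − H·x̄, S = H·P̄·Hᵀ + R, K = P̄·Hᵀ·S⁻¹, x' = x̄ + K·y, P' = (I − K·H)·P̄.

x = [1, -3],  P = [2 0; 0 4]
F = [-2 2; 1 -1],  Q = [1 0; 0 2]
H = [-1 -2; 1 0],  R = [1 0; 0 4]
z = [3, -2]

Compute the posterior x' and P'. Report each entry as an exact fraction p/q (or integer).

x̄ = F·x = [-8, 4]
P̄ = F·P·Fᵀ + Q = [25 -12; -12 8]
y = z − H·x̄ = [3, 6]
S = H·P̄·Hᵀ + R = [10 -1; -1 29]
K = P̄·Hᵀ·S⁻¹ = [-4/289 249/289; -128/289 -124/289]
x' = x̄ + K·y = [-830/289, 28/289]
P' = (I − K·H)·P̄ = [996/289 -496/289; -496/289 312/289]

x' = [-830/289, 28/289]
P' = [996/289 -496/289; -496/289 312/289]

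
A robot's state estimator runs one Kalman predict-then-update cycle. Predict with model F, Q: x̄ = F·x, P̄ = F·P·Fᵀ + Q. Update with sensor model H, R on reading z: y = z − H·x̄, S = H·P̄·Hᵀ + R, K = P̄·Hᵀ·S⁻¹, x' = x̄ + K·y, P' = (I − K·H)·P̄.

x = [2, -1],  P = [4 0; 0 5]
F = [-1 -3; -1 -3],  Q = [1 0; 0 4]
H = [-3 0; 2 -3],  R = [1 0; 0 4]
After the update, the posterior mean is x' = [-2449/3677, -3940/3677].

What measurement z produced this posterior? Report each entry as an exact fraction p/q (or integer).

z = [2, 2]

x̄ = F·x = [1, 1]
P̄ = F·P·Fᵀ + Q = [50 49; 49 53]
S = H·P̄·Hᵀ + R = [451 141; 141 93]
K = P̄·Hᵀ·S⁻¹ = [-2441/7354 -47/22062; -845/3677 -3392/11031]
x' − x̄ = [-6126/3677, -7617/3677] = K·y
y = (KᵀK)⁻¹·Kᵀ·(x' − x̄) = [5, 3]
z = y + H·x̄ = [5, 3] + [-3, -1] = [2, 2]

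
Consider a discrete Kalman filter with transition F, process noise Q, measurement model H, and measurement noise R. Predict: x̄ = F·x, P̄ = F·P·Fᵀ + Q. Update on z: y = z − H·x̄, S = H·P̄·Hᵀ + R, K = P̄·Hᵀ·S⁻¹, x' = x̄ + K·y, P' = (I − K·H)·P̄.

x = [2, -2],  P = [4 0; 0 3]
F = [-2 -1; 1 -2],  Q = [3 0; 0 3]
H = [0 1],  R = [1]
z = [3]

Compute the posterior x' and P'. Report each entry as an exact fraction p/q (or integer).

x̄ = F·x = [-2, 6]
P̄ = F·P·Fᵀ + Q = [22 -2; -2 19]
y = z − H·x̄ = [-3]
S = H·P̄·Hᵀ + R = [20]
K = P̄·Hᵀ·S⁻¹ = [-1/10; 19/20]
x' = x̄ + K·y = [-17/10, 63/20]
P' = (I − K·H)·P̄ = [109/5 -1/10; -1/10 19/20]

x' = [-17/10, 63/20]
P' = [109/5 -1/10; -1/10 19/20]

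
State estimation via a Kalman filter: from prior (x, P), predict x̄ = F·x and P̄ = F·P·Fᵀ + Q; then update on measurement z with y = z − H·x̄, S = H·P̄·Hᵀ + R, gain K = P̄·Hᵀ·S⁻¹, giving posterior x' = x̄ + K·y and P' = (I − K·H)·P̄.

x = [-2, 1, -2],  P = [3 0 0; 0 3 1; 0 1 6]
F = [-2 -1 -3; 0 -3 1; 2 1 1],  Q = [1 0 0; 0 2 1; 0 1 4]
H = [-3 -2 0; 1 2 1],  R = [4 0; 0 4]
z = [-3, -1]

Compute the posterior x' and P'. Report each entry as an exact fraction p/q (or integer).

x' = [101271/55079, -63506/55079, -57330/55079]
P' = [142060/55079 -170840/55079 120668/55079; -170840/55079 247448/55079 -203892/55079; 120668/55079 -203892/55079 333384/55079]

x̄ = F·x = [9, -5, -5]
P̄ = F·P·Fᵀ + Q = [76 -1 -37; -1 29 -4; -37 -4 27]
y = z − H·x̄ = [14, 5]
S = H·P̄·Hᵀ + R = [792 -217; -217 129]
K = P̄·Hᵀ·S⁻¹ = [-21125/55079 -19738/55079; 4406/55079 30041/55079; 11445/55079 11567/55079]
x' = x̄ + K·y = [101271/55079, -63506/55079, -57330/55079]
P' = (I − K·H)·P̄ = [142060/55079 -170840/55079 120668/55079; -170840/55079 247448/55079 -203892/55079; 120668/55079 -203892/55079 333384/55079]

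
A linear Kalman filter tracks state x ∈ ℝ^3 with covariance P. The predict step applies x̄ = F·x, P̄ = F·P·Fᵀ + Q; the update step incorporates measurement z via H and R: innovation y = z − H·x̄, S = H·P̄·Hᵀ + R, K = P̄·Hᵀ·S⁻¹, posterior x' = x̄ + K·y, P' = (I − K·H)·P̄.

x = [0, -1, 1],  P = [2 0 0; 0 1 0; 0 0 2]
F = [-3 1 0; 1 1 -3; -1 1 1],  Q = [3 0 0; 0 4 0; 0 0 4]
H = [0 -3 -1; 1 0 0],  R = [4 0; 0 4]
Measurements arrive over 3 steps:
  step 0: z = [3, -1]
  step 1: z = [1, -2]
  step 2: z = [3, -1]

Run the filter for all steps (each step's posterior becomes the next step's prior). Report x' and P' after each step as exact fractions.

step 0: x̄ = F·x = [-1, -4, 0]
step 0: P̄ = F·P·Fᵀ + Q = [22 -5 7; -5 25 -7; 7 -7 9]
step 0: y = z − H·x̄ = [-9, 0]
step 0: S = H·P̄·Hᵀ + R = [196 8; 8 26]
step 0: K = P̄·Hᵀ·S⁻¹ = [4/629 531/629; -216/629 -109/1258; 32/629 319/1258]
step 0: x' = x̄ + K·y = [-665/629, -572/629, -288/629]
step 0: P' = (I − K·H)·P̄ = [2124/629 -218/629 638/629; -218/629 1529/1258 -2859/1258; 638/629 -2859/1258 8321/1258]
step 1: x̄ = F·x = [1423/629, -373/629, -195/629]
step 1: P̄ = F·P·Fᵀ + Q = [46151/1258 4859/629 4665/629; 4859/629 47162/629 -8430/629; 4665/629 -8430/629 5866/629]
step 1: y = z − H·x̄ = [-685/629, -2681/629]
step 1: S = H·P̄·Hᵀ + R = [382260/629 -19242/629; -19242/629 51183/1258]
step 1: K = P̄·Hᵀ·S⁻¹ = [-4276/831333 2239159/2493999; -292493/831333 -186238/2493999; 51833/831333 190514/831333]
step 1: x' = x̄ + K·y = [-3887818/2493999, 270454/2493999, -375402/277111]
step 1: P' = (I − K·H)·P̄ = [8956636/2493999 -744952/2493999 762056/831333; -744952/2493999 2818864/2493999 -1648892/831333; 762056/831333 -1648892/831333 4739344/831333]
step 2: x̄ = F·x = [11933908/2493999, 2172830/831333, 779654/2493999]
step 2: P̄ = F·P·Fᵀ + Q = [95380297/2493999 4284800/831333 20863400/2493999; 4284800/831333 18242992/277111 -9917948/831333; 20863400/2493999 -9917948/831333 22993744/2493999]
step 2: y = z − H·x̄ = [27817121/2493999, -14427907/2493999]
step 2: S = H·P̄·Hᵀ + R = [1332129028/2493999 -59426600/2493999; -59426600/2493999 105356293/2493999]
step 2: K = P̄·Hᵀ·S⁻¹ = [-178279800/41143758097 37147371013/41143758097; -14433364935/41143758097 -3121289400/41143758097; 2472405587/41143758097 9542148000/41143758097]
step 2: x' = x̄ + K·y = [-20012927485/41143758097, -35391277195/41143758097, -14763487465/41143758097]
step 2: P' = (I − K·H)·P̄ = [148589484052/41143758097 -12485157600/41143758097 38168592000/41143758097; -12485157600/41143758097 46322428884/41143758097 -81233826912/41143758097; 38168592000/41143758097 -81233826912/41143758097 233811858388/41143758097]

step 0: x' = [-665/629, -572/629, -288/629], P' = [2124/629 -218/629 638/629; -218/629 1529/1258 -2859/1258; 638/629 -2859/1258 8321/1258]
step 1: x' = [-3887818/2493999, 270454/2493999, -375402/277111], P' = [8956636/2493999 -744952/2493999 762056/831333; -744952/2493999 2818864/2493999 -1648892/831333; 762056/831333 -1648892/831333 4739344/831333]
step 2: x' = [-20012927485/41143758097, -35391277195/41143758097, -14763487465/41143758097], P' = [148589484052/41143758097 -12485157600/41143758097 38168592000/41143758097; -12485157600/41143758097 46322428884/41143758097 -81233826912/41143758097; 38168592000/41143758097 -81233826912/41143758097 233811858388/41143758097]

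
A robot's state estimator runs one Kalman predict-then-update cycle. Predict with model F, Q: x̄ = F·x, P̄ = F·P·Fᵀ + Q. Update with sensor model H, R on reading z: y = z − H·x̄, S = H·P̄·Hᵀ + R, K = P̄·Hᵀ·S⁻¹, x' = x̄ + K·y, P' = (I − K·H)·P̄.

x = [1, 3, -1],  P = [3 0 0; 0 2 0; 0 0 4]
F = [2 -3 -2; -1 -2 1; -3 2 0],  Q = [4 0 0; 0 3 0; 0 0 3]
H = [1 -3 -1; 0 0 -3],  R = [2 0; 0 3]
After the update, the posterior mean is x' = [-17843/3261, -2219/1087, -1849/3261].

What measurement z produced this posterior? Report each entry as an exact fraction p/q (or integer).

x̄ = F·x = [-5, -8, 3]
P̄ = F·P·Fᵀ + Q = [50 -2 -30; -2 18 1; -30 1 38]
S = H·P̄·Hᵀ + R = [330 213; 213 345]
K = P̄·Hᵀ·S⁻¹ = [500/3261 542/3261; -302/1087 177/1087; -71/22827 -7499/22827]
x' − x̄ = [-1538/3261, 6477/1087, -11632/3261] = K·y
y = (KᵀK)⁻¹·Kᵀ·(x' − x̄) = [-15, 11]
z = y + H·x̄ = [-15, 11] + [16, -9] = [1, 2]

z = [1, 2]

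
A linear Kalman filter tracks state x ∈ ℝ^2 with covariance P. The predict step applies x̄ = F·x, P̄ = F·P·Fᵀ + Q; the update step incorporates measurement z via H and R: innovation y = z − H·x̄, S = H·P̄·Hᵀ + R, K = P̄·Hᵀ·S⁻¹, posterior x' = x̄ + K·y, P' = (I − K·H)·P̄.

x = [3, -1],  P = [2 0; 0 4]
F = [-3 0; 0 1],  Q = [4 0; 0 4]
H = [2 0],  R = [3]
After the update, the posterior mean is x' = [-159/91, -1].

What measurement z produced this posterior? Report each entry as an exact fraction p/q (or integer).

x̄ = F·x = [-9, -1]
P̄ = F·P·Fᵀ + Q = [22 0; 0 8]
S = H·P̄·Hᵀ + R = [91]
K = P̄·Hᵀ·S⁻¹ = [44/91; 0]
x' − x̄ = [660/91, 0] = K·y
y = (KᵀK)⁻¹·Kᵀ·(x' − x̄) = [15]
z = y + H·x̄ = [15] + [-18] = [-3]

z = [-3]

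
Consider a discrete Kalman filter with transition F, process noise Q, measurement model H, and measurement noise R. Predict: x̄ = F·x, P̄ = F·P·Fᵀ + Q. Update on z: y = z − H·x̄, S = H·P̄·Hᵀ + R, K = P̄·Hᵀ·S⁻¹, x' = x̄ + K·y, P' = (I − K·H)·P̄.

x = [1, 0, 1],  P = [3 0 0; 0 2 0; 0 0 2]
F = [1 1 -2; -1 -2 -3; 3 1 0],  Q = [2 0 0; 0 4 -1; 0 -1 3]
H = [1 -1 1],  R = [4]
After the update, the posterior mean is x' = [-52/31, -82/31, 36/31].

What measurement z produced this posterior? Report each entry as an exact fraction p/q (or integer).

z = [2]

x̄ = F·x = [-1, -4, 3]
P̄ = F·P·Fᵀ + Q = [15 5 11; 5 33 -14; 11 -14 32]
S = H·P̄·Hᵀ + R = [124]
K = P̄·Hᵀ·S⁻¹ = [21/124; -21/62; 57/124]
x' − x̄ = [-21/31, 42/31, -57/31] = K·y
y = (KᵀK)⁻¹·Kᵀ·(x' − x̄) = [-4]
z = y + H·x̄ = [-4] + [6] = [2]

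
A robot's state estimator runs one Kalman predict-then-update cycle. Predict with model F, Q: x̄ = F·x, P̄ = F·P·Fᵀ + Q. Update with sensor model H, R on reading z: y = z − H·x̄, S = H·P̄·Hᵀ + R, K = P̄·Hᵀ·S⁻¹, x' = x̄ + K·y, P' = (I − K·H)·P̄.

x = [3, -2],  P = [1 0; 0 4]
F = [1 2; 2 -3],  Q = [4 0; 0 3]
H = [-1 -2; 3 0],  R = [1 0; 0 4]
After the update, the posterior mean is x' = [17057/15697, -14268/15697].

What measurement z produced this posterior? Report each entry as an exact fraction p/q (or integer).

z = [1, 3]

x̄ = F·x = [-1, 12]
P̄ = F·P·Fᵀ + Q = [21 -22; -22 43]
S = H·P̄·Hᵀ + R = [106 69; 69 193]
K = P̄·Hᵀ·S⁻¹ = [92/15697 5091/15697; -7798/15697 -2580/15697]
x' − x̄ = [32754/15697, -202632/15697] = K·y
y = (KᵀK)⁻¹·Kᵀ·(x' − x̄) = [24, 6]
z = y + H·x̄ = [24, 6] + [-23, -3] = [1, 3]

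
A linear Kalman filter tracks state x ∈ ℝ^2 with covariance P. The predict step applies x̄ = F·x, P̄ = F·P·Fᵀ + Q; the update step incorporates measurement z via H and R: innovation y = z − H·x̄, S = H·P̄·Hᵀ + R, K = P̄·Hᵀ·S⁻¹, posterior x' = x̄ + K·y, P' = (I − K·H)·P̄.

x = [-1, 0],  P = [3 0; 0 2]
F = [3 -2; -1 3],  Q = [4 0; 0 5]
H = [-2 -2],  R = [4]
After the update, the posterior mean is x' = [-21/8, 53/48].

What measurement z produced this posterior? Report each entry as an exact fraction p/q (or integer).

z = [3]

x̄ = F·x = [-3, 1]
P̄ = F·P·Fᵀ + Q = [39 -21; -21 26]
S = H·P̄·Hᵀ + R = [96]
K = P̄·Hᵀ·S⁻¹ = [-3/8; -5/48]
x' − x̄ = [3/8, 5/48] = K·y
y = (KᵀK)⁻¹·Kᵀ·(x' − x̄) = [-1]
z = y + H·x̄ = [-1] + [4] = [3]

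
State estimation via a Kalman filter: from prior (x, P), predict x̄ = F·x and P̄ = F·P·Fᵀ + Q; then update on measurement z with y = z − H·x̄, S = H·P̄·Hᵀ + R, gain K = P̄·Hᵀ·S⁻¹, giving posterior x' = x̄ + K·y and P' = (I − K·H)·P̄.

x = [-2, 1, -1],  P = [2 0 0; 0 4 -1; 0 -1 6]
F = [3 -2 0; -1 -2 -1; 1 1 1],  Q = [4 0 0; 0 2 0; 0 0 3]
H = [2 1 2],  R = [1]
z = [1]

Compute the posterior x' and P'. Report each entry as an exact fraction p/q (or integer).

x̄ = F·x = [-8, 1, -2]
P̄ = F·P·Fᵀ + Q = [38 8 0; 8 22 -13; 0 -13 13]
y = z − H·x̄ = [20]
S = H·P̄·Hᵀ + R = [207]
K = P̄·Hᵀ·S⁻¹ = [28/69; 4/69; 13/207]
x' = x̄ + K·y = [8/69, 149/69, -154/207]
P' = (I − K·H)·P̄ = [90/23 72/23 -364/69; 72/23 490/23 -949/69; -364/69 -949/69 2522/207]

x' = [8/69, 149/69, -154/207]
P' = [90/23 72/23 -364/69; 72/23 490/23 -949/69; -364/69 -949/69 2522/207]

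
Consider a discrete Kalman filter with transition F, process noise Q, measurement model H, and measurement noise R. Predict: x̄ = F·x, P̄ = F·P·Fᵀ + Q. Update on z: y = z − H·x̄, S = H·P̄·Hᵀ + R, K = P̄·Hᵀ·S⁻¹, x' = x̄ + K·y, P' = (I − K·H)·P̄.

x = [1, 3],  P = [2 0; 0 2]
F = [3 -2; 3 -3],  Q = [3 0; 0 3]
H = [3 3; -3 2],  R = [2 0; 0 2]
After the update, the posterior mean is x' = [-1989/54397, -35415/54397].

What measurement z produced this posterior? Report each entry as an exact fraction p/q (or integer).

z = [-2, -1]

x̄ = F·x = [-3, -6]
P̄ = F·P·Fᵀ + Q = [29 30; 30 39]
S = H·P̄·Hᵀ + R = [1154 -117; -117 59]
K = P̄·Hᵀ·S⁻¹ = [7284/54397 -10449/54397; 10809/54397 10371/54397]
x' − x̄ = [161202/54397, 290967/54397] = K·y
y = (KᵀK)⁻¹·Kᵀ·(x' − x̄) = [25, 2]
z = y + H·x̄ = [25, 2] + [-27, -3] = [-2, -1]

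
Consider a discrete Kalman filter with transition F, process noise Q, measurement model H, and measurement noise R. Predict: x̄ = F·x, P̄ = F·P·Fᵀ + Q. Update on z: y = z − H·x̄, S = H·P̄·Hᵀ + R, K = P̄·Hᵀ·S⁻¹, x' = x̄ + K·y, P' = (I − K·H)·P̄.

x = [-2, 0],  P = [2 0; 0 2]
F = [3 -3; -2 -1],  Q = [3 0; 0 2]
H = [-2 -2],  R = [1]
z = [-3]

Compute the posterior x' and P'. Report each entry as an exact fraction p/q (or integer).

x̄ = F·x = [-6, 4]
P̄ = F·P·Fᵀ + Q = [39 -6; -6 12]
y = z − H·x̄ = [-7]
S = H·P̄·Hᵀ + R = [157]
K = P̄·Hᵀ·S⁻¹ = [-66/157; -12/157]
x' = x̄ + K·y = [-480/157, 712/157]
P' = (I − K·H)·P̄ = [1767/157 -1734/157; -1734/157 1740/157]

x' = [-480/157, 712/157]
P' = [1767/157 -1734/157; -1734/157 1740/157]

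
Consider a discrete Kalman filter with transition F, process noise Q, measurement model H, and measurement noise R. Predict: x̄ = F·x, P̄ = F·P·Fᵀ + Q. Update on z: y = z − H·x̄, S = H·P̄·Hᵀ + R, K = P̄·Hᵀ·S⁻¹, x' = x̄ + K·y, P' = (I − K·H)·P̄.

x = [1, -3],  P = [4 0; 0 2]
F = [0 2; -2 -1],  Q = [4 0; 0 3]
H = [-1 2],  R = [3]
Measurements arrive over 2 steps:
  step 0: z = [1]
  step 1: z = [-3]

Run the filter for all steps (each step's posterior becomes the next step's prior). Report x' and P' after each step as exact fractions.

step 0: x̄ = F·x = [-6, 1]
step 0: P̄ = F·P·Fᵀ + Q = [12 -4; -4 21]
step 0: y = z − H·x̄ = [-7]
step 0: S = H·P̄·Hᵀ + R = [115]
step 0: K = P̄·Hᵀ·S⁻¹ = [-4/23; 2/5]
step 0: x' = x̄ + K·y = [-110/23, -9/5]
step 0: P' = (I − K·H)·P̄ = [196/23 4; 4 13/5]
step 1: x̄ = F·x = [-18/5, 1307/115]
step 1: P̄ = F·P·Fᵀ + Q = [72/5 -106/5; -106/5 6404/115]
step 1: y = z − H·x̄ = [-3373/115]
step 1: S = H·P̄·Hᵀ + R = [37369/115]
step 1: K = P̄·Hᵀ·S⁻¹ = [-6532/37369; 15246/37369]
step 1: x' = x̄ + K·y = [57058/37369, -22465/37369]
step 1: P' = (I − K·H)·P̄ = [167096/37369 73750/37369; 73750/37369 59744/37369]

step 0: x' = [-110/23, -9/5], P' = [196/23 4; 4 13/5]
step 1: x' = [57058/37369, -22465/37369], P' = [167096/37369 73750/37369; 73750/37369 59744/37369]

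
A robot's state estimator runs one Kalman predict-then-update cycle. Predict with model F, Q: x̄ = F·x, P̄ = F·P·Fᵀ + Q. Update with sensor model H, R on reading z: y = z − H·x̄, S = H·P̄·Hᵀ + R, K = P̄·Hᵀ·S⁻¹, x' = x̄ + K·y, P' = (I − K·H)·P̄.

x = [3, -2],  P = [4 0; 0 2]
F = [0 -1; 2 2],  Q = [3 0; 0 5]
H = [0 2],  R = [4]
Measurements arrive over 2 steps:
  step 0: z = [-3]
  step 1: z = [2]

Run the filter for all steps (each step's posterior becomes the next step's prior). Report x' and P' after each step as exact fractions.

step 0: x' = [37/15, -83/60], P' = [67/15 -2/15; -2/15 29/30]
step 1: x' = [233/160, 167/160], P' = [309/80 -1/16; -1/16 77/80]

step 0: x̄ = F·x = [2, 2]
step 0: P̄ = F·P·Fᵀ + Q = [5 -4; -4 29]
step 0: y = z − H·x̄ = [-7]
step 0: S = H·P̄·Hᵀ + R = [120]
step 0: K = P̄·Hᵀ·S⁻¹ = [-1/15; 29/60]
step 0: x' = x̄ + K·y = [37/15, -83/60]
step 0: P' = (I − K·H)·P̄ = [67/15 -2/15; -2/15 29/30]
step 1: x̄ = F·x = [83/60, 13/6]
step 1: P̄ = F·P·Fᵀ + Q = [119/30 -5/3; -5/3 77/3]
step 1: y = z − H·x̄ = [-7/3]
step 1: S = H·P̄·Hᵀ + R = [320/3]
step 1: K = P̄·Hᵀ·S⁻¹ = [-1/32; 77/160]
step 1: x' = x̄ + K·y = [233/160, 167/160]
step 1: P' = (I − K·H)·P̄ = [309/80 -1/16; -1/16 77/80]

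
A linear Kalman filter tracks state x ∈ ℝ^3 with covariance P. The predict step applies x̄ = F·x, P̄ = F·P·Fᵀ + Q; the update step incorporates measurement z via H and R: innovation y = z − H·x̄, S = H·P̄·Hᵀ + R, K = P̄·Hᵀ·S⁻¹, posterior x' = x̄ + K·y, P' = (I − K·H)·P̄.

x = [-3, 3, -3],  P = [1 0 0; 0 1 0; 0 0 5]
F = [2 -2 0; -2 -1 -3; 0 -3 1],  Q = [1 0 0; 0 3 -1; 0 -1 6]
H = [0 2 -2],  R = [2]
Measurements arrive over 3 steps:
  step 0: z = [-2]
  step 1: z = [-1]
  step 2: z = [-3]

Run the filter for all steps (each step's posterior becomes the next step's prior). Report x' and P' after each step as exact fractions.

step 0: x̄ = F·x = [-12, 12, -12]
step 0: P̄ = F·P·Fᵀ + Q = [9 -2 6; -2 53 -13; 6 -13 20]
step 0: y = z − H·x̄ = [-50]
step 0: S = H·P̄·Hᵀ + R = [398]
step 0: K = P̄·Hᵀ·S⁻¹ = [-8/199; 66/199; -33/199]
step 0: x' = x̄ + K·y = [-1988/199, -912/199, -738/199]
step 0: P' = (I − K·H)·P̄ = [1663/199 658/199 666/199; 658/199 1835/199 1769/199; 666/199 1769/199 1802/199]
step 1: x̄ = F·x = [-2152/199, 7102/199, 1998/199]
step 1: P̄ = F·P·Fᵀ + Q = [8927/199 4952/199 4856/199; 4952/199 46540/199 16668/199; 4856/199 16668/199 8897/199]
step 1: y = z − H·x̄ = [-10407/199]
step 1: S = H·P̄·Hᵀ + R = [88802/199]
step 1: K = P̄·Hᵀ·S⁻¹ = [96/44401; 29872/44401; 7771/44401]
step 1: x' = x̄ + K·y = [-485176/44401, 22402/44401, 39399/44401]
step 1: P' = (I − K·H)·P̄ = [1991705/44401 1076072/44401 1075976/44401; 1076072/44401 1415828/44401 1385956/44401; 1075976/44401 1385956/44401 1378185/44401]
step 2: x̄ = F·x = [-1015156/44401, 829753/44401, -27807/44401]
step 2: P̄ = F·P·Fᵀ + Q = [5065957/44401 -1123140/44401 1418576/44401; -1123140/44401 47451252/44401 15460656/44401; 1418576/44401 15460656/44401 6071307/44401]
step 2: y = z − H·x̄ = [-1848323/44401]
step 2: S = H·P̄·Hᵀ + R = [90493790/44401]
step 2: K = P̄·Hᵀ·S⁻¹ = [-2541716/45246895; 31990596/45246895; 9389349/45246895]
step 2: x' = x̄ + K·y = [-928689552/45246895, -486142373/45246895, -419196192/45246895]
step 2: P' = (I − K·H)·P̄ = [4871471003/45246895 2518038372/45246895 2520580088/45246895; 2518038372/45246895 2257276908/45246895 2225286312/45246895; 2520580088/45246895 2225286312/45246895 2215896963/45246895]

step 0: x' = [-1988/199, -912/199, -738/199], P' = [1663/199 658/199 666/199; 658/199 1835/199 1769/199; 666/199 1769/199 1802/199]
step 1: x' = [-485176/44401, 22402/44401, 39399/44401], P' = [1991705/44401 1076072/44401 1075976/44401; 1076072/44401 1415828/44401 1385956/44401; 1075976/44401 1385956/44401 1378185/44401]
step 2: x' = [-928689552/45246895, -486142373/45246895, -419196192/45246895], P' = [4871471003/45246895 2518038372/45246895 2520580088/45246895; 2518038372/45246895 2257276908/45246895 2225286312/45246895; 2520580088/45246895 2225286312/45246895 2215896963/45246895]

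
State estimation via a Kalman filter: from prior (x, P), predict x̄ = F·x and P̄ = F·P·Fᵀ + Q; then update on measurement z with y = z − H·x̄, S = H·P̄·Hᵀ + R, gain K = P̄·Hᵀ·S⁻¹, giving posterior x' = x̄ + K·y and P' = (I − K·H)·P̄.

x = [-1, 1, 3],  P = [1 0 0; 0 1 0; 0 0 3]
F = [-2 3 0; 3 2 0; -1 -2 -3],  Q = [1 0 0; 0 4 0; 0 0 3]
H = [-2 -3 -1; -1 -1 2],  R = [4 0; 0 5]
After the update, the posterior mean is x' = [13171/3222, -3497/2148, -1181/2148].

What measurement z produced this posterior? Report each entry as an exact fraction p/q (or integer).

z = [-3, -3]

x̄ = F·x = [5, -1, -10]
P̄ = F·P·Fᵀ + Q = [14 0 -4; 0 17 -7; -4 -7 35]
S = H·P̄·Hᵀ + R = [190 56; 56 220]
K = P̄·Hᵀ·S⁻¹ = [-506/4833 -709/9666; -331/1611 -571/6444; -244/1611 2621/6444]
x' − x̄ = [-2939/3222, -1349/2148, 20299/2148] = K·y
y = (KᵀK)⁻¹·Kᵀ·(x' − x̄) = [-6, 21]
z = y + H·x̄ = [-6, 21] + [3, -24] = [-3, -3]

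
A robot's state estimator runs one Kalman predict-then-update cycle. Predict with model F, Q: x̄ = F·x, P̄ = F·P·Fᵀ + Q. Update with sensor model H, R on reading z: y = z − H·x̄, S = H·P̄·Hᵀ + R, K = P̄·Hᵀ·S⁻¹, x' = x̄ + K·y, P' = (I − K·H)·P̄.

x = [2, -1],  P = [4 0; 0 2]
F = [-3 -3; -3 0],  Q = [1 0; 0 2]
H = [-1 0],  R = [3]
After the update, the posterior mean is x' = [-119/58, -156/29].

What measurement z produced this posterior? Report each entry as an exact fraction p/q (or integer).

z = [2]

x̄ = F·x = [-3, -6]
P̄ = F·P·Fᵀ + Q = [55 36; 36 38]
S = H·P̄·Hᵀ + R = [58]
K = P̄·Hᵀ·S⁻¹ = [-55/58; -18/29]
x' − x̄ = [55/58, 18/29] = K·y
y = (KᵀK)⁻¹·Kᵀ·(x' − x̄) = [-1]
z = y + H·x̄ = [-1] + [3] = [2]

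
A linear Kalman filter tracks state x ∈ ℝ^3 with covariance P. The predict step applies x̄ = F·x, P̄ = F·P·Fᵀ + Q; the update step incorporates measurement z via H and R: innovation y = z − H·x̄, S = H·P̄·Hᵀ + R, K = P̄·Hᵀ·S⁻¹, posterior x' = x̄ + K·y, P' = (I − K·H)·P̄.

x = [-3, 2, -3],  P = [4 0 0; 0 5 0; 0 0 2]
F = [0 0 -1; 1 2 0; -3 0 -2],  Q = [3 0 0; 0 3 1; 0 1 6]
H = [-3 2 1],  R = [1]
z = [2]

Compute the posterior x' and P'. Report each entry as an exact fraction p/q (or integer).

x̄ = F·x = [3, 1, 15]
P̄ = F·P·Fᵀ + Q = [5 0 4; 0 27 -11; 4 -11 50]
y = z − H·x̄ = [-6]
S = H·P̄·Hᵀ + R = [136]
K = P̄·Hᵀ·S⁻¹ = [-11/136; 43/136; 2/17]
x' = x̄ + K·y = [237/68, -61/68, 243/17]
P' = (I − K·H)·P̄ = [559/136 473/136 90/17; 473/136 1823/136 -273/17; 90/17 -273/17 818/17]

x' = [237/68, -61/68, 243/17]
P' = [559/136 473/136 90/17; 473/136 1823/136 -273/17; 90/17 -273/17 818/17]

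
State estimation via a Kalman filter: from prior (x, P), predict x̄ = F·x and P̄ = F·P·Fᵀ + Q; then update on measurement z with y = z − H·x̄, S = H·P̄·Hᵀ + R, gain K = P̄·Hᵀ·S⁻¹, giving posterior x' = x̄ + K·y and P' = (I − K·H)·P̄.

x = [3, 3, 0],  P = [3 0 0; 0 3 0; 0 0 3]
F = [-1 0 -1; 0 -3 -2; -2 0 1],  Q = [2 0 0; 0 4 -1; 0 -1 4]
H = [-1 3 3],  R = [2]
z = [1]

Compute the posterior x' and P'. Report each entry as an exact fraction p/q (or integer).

x' = [-347/388, 447/194, -909/388]
P' = [2743/388 195/194 537/388; 195/194 1570/97 -3041/194; 537/388 -3041/194 6283/388]

x̄ = F·x = [-3, -9, -6]
P̄ = F·P·Fᵀ + Q = [8 6 3; 6 43 -7; 3 -7 19]
y = z − H·x̄ = [43]
S = H·P̄·Hᵀ + R = [388]
K = P̄·Hᵀ·S⁻¹ = [19/388; 51/194; 33/388]
x' = x̄ + K·y = [-347/388, 447/194, -909/388]
P' = (I − K·H)·P̄ = [2743/388 195/194 537/388; 195/194 1570/97 -3041/194; 537/388 -3041/194 6283/388]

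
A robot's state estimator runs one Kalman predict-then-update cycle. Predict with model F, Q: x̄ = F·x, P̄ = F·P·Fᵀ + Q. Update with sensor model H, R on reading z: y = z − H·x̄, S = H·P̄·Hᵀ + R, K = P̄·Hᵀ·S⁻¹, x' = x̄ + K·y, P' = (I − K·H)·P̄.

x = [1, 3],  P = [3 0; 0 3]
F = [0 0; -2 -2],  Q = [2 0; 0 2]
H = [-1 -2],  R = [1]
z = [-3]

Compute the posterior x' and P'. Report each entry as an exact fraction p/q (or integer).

x' = [38/107, 132/107]
P' = [210/107 -104/107; -104/107 78/107]

x̄ = F·x = [0, -8]
P̄ = F·P·Fᵀ + Q = [2 0; 0 26]
y = z − H·x̄ = [-19]
S = H·P̄·Hᵀ + R = [107]
K = P̄·Hᵀ·S⁻¹ = [-2/107; -52/107]
x' = x̄ + K·y = [38/107, 132/107]
P' = (I − K·H)·P̄ = [210/107 -104/107; -104/107 78/107]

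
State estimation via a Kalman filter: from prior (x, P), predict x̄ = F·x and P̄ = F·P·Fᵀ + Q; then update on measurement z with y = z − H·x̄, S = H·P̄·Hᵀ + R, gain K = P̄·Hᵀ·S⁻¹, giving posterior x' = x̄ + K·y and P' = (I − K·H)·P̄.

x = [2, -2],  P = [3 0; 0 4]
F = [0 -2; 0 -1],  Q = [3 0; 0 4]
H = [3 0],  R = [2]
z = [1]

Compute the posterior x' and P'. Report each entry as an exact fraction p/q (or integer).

x' = [65/173, 82/173]
P' = [38/173 16/173; 16/173 808/173]

x̄ = F·x = [4, 2]
P̄ = F·P·Fᵀ + Q = [19 8; 8 8]
y = z − H·x̄ = [-11]
S = H·P̄·Hᵀ + R = [173]
K = P̄·Hᵀ·S⁻¹ = [57/173; 24/173]
x' = x̄ + K·y = [65/173, 82/173]
P' = (I − K·H)·P̄ = [38/173 16/173; 16/173 808/173]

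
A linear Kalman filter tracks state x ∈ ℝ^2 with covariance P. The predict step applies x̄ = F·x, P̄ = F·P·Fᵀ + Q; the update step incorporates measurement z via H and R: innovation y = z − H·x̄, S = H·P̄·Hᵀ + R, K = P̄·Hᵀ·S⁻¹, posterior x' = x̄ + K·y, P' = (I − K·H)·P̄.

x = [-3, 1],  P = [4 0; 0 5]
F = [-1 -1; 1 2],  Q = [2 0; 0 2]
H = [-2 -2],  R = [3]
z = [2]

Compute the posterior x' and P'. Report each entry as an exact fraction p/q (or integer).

x' = [34/13, -45/13]
P' = [131/13 -134/13; -134/13 146/13]

x̄ = F·x = [2, -1]
P̄ = F·P·Fᵀ + Q = [11 -14; -14 26]
y = z − H·x̄ = [4]
S = H·P̄·Hᵀ + R = [39]
K = P̄·Hᵀ·S⁻¹ = [2/13; -8/13]
x' = x̄ + K·y = [34/13, -45/13]
P' = (I − K·H)·P̄ = [131/13 -134/13; -134/13 146/13]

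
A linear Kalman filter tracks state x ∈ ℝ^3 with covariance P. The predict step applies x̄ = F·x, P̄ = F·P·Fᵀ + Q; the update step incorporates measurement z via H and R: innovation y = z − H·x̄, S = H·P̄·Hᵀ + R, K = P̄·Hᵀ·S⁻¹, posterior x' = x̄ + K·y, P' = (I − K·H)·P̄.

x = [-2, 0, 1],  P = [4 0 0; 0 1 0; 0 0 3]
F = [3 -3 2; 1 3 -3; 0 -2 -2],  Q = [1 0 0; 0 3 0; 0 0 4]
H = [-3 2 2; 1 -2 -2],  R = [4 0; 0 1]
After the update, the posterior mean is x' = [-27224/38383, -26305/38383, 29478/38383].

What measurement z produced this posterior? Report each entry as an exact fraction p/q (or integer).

x̄ = F·x = [-4, -5, -2]
P̄ = F·P·Fᵀ + Q = [58 -15 -6; -15 43 12; -6 12 20]
S = H·P̄·Hᵀ + R = [1126 -690; -690 491]
K = P̄·Hᵀ·S⁻¹ = [-18528/38383 -18220/38383; -10145/76766 -16900/38383; -4019/38383 -11120/38383]
x' − x̄ = [126308/38383, 165610/38383, 106244/38383] = K·y
y = (KᵀK)⁻¹·Kᵀ·(x' − x̄) = [4, -11]
z = y + H·x̄ = [4, -11] + [-2, 10] = [2, -1]

z = [2, -1]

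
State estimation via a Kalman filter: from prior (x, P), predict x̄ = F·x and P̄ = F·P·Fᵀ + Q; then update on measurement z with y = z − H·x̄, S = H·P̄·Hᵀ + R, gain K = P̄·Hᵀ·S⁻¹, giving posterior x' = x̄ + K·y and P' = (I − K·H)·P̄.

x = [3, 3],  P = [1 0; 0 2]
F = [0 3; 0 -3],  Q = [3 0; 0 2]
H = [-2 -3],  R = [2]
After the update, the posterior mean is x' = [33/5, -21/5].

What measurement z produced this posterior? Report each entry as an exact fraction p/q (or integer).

z = [-1]

x̄ = F·x = [9, -9]
P̄ = F·P·Fᵀ + Q = [21 -18; -18 20]
S = H·P̄·Hᵀ + R = [50]
K = P̄·Hᵀ·S⁻¹ = [6/25; -12/25]
x' − x̄ = [-12/5, 24/5] = K·y
y = (KᵀK)⁻¹·Kᵀ·(x' − x̄) = [-10]
z = y + H·x̄ = [-10] + [9] = [-1]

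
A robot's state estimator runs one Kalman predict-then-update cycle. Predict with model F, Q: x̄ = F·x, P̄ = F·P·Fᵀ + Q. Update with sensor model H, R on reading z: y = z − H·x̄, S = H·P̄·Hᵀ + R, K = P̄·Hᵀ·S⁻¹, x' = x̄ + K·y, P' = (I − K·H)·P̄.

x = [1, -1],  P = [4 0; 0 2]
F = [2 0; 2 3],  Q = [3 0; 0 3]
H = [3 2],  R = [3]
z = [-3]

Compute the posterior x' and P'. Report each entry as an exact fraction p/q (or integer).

x̄ = F·x = [2, -1]
P̄ = F·P·Fᵀ + Q = [19 16; 16 37]
y = z − H·x̄ = [-7]
S = H·P̄·Hᵀ + R = [514]
K = P̄·Hᵀ·S⁻¹ = [89/514; 61/257]
x' = x̄ + K·y = [405/514, -684/257]
P' = (I − K·H)·P̄ = [1845/514 -1317/257; -1317/257 2067/257]

x' = [405/514, -684/257]
P' = [1845/514 -1317/257; -1317/257 2067/257]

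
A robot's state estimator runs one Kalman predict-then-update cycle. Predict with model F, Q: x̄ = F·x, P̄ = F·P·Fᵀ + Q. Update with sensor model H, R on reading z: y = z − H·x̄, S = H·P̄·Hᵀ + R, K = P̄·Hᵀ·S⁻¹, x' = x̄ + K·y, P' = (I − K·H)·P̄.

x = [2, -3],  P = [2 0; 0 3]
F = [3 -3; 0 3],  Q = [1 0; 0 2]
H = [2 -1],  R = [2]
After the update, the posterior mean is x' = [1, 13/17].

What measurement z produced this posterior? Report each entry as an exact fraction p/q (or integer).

z = [1]

x̄ = F·x = [15, -9]
P̄ = F·P·Fᵀ + Q = [46 -27; -27 29]
S = H·P̄·Hᵀ + R = [323]
K = P̄·Hᵀ·S⁻¹ = [7/19; -83/323]
x' − x̄ = [-14, 166/17] = K·y
y = (KᵀK)⁻¹·Kᵀ·(x' − x̄) = [-38]
z = y + H·x̄ = [-38] + [39] = [1]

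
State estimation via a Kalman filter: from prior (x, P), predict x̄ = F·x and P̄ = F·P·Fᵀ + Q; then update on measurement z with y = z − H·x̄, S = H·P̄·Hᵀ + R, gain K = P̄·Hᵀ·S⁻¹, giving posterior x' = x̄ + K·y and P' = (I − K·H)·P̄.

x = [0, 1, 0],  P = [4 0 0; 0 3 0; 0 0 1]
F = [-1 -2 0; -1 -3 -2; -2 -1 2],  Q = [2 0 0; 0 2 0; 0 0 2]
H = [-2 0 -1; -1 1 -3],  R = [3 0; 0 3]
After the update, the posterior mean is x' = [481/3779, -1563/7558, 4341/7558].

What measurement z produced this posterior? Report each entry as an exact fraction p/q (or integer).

z = [-1, -2]

x̄ = F·x = [-2, -3, -1]
P̄ = F·P·Fᵀ + Q = [18 22 14; 22 37 13; 14 13 25]
S = H·P̄·Hᵀ + R = [156 152; 152 245]
K = P̄·Hᵀ·S⁻¹ = [-3237/7558 418/3779; -10317/15116 1230/3779; -1433/15116 -950/3779]
x' − x̄ = [8039/3779, 21111/7558, 11899/7558] = K·y
y = (KᵀK)⁻¹·Kᵀ·(x' − x̄) = [-6, -4]
z = y + H·x̄ = [-6, -4] + [5, 2] = [-1, -2]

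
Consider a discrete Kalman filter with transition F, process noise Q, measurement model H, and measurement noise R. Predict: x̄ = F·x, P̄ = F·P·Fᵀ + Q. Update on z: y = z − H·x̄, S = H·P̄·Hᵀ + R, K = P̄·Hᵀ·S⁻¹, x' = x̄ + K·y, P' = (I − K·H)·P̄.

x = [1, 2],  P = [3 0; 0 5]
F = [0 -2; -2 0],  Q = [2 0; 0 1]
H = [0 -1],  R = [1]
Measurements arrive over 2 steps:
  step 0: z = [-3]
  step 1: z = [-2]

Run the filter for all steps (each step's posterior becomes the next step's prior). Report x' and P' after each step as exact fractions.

step 0: x̄ = F·x = [-4, -2]
step 0: P̄ = F·P·Fᵀ + Q = [22 0; 0 13]
step 0: y = z − H·x̄ = [-5]
step 0: S = H·P̄·Hᵀ + R = [14]
step 0: K = P̄·Hᵀ·S⁻¹ = [0; -13/14]
step 0: x' = x̄ + K·y = [-4, 37/14]
step 0: P' = (I − K·H)·P̄ = [22 0; 0 13/14]
step 1: x̄ = F·x = [-37/7, 8]
step 1: P̄ = F·P·Fᵀ + Q = [40/7 0; 0 89]
step 1: y = z − H·x̄ = [6]
step 1: S = H·P̄·Hᵀ + R = [90]
step 1: K = P̄·Hᵀ·S⁻¹ = [0; -89/90]
step 1: x' = x̄ + K·y = [-37/7, 31/15]
step 1: P' = (I − K·H)·P̄ = [40/7 0; 0 89/90]

step 0: x' = [-4, 37/14], P' = [22 0; 0 13/14]
step 1: x' = [-37/7, 31/15], P' = [40/7 0; 0 89/90]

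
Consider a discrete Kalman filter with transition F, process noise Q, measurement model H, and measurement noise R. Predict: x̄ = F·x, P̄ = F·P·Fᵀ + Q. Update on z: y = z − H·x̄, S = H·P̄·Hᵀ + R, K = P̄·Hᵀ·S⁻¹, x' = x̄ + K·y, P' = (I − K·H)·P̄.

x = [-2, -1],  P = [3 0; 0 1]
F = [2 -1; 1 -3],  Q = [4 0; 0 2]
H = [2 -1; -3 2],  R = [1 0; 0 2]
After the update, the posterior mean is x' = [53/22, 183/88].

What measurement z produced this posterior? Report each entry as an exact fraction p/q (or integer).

x̄ = F·x = [-3, 1]
P̄ = F·P·Fᵀ + Q = [17 9; 9 14]
S = H·P̄·Hᵀ + R = [47 -67; -67 103]
K = P̄·Hᵀ·S⁻¹ = [91/88 31/88; 479/352 315/352]
x' − x̄ = [119/22, 95/88] = K·y
y = (KᵀK)⁻¹·Kᵀ·(x' − x̄) = [10, -14]
z = y + H·x̄ = [10, -14] + [-7, 11] = [3, -3]

z = [3, -3]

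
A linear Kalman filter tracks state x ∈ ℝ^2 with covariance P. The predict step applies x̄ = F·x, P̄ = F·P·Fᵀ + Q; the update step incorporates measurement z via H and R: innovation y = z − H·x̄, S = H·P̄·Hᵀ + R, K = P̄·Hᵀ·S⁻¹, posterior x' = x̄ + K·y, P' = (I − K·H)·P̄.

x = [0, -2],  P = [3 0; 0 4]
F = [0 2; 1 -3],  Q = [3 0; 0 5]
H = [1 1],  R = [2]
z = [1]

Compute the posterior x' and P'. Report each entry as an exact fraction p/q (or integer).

x' = [-63/17, 82/17]
P' = [298/17 -308/17; -308/17 348/17]

x̄ = F·x = [-4, 6]
P̄ = F·P·Fᵀ + Q = [19 -24; -24 44]
y = z − H·x̄ = [-1]
S = H·P̄·Hᵀ + R = [17]
K = P̄·Hᵀ·S⁻¹ = [-5/17; 20/17]
x' = x̄ + K·y = [-63/17, 82/17]
P' = (I − K·H)·P̄ = [298/17 -308/17; -308/17 348/17]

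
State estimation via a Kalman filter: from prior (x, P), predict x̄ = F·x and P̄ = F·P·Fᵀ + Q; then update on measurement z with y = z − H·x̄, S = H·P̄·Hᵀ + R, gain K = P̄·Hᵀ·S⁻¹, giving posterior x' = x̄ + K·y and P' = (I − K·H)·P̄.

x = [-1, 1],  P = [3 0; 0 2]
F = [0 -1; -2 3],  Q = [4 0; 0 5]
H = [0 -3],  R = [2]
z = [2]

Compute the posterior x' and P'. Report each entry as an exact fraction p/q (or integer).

x' = [-11/317, -200/317]
P' = [1578/317 -12/317; -12/317 70/317]

x̄ = F·x = [-1, 5]
P̄ = F·P·Fᵀ + Q = [6 -6; -6 35]
y = z − H·x̄ = [17]
S = H·P̄·Hᵀ + R = [317]
K = P̄·Hᵀ·S⁻¹ = [18/317; -105/317]
x' = x̄ + K·y = [-11/317, -200/317]
P' = (I − K·H)·P̄ = [1578/317 -12/317; -12/317 70/317]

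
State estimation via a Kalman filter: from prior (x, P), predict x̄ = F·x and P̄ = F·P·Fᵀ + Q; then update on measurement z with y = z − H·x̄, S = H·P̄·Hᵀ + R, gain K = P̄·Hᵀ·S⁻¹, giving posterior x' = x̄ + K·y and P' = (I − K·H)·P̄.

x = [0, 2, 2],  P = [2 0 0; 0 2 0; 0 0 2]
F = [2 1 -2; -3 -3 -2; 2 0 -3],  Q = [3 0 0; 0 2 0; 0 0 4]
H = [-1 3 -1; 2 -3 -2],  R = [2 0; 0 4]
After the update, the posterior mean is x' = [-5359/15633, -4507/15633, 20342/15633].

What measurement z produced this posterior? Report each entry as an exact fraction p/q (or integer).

z = [-2, -3]

x̄ = F·x = [-2, -10, -6]
P̄ = F·P·Fᵀ + Q = [21 -10 20; -10 46 0; 20 0 30]
S = H·P̄·Hᵀ + R = [567 -486; -486 582]
K = P̄·Hᵀ·S⁻¹ = [-4295/15633 -101/579; 1558/15633 -109/579; -6470/15633 -220/579]
x' − x̄ = [25907/15633, 151823/15633, 114140/15633] = K·y
y = (KᵀK)⁻¹·Kᵀ·(x' − x̄) = [20, -41]
z = y + H·x̄ = [20, -41] + [-22, 38] = [-2, -3]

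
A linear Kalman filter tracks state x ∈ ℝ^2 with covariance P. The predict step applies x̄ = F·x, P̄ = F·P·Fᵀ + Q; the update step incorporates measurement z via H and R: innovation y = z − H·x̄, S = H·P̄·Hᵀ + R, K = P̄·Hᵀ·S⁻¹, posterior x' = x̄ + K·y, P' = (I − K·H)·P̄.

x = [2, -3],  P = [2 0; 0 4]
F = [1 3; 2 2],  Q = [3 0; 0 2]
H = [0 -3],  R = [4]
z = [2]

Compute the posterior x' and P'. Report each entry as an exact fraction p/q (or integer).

x̄ = F·x = [-7, -2]
P̄ = F·P·Fᵀ + Q = [41 28; 28 26]
y = z − H·x̄ = [-4]
S = H·P̄·Hᵀ + R = [238]
K = P̄·Hᵀ·S⁻¹ = [-6/17; -39/119]
x' = x̄ + K·y = [-95/17, -82/119]
P' = (I − K·H)·P̄ = [193/17 8/17; 8/17 52/119]

x' = [-95/17, -82/119]
P' = [193/17 8/17; 8/17 52/119]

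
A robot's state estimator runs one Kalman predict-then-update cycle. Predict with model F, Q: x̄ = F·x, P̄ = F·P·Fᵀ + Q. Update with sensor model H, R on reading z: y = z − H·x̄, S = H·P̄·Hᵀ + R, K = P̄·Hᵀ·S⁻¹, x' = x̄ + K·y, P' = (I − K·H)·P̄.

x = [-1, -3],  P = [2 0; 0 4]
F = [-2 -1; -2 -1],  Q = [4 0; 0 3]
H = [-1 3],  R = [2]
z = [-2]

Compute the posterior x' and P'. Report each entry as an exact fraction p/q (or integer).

x' = [55/27, 1/9]
P' = [896/81 104/27; 104/27 14/9]

x̄ = F·x = [5, 5]
P̄ = F·P·Fᵀ + Q = [16 12; 12 15]
y = z − H·x̄ = [-12]
S = H·P̄·Hᵀ + R = [81]
K = P̄·Hᵀ·S⁻¹ = [20/81; 11/27]
x' = x̄ + K·y = [55/27, 1/9]
P' = (I − K·H)·P̄ = [896/81 104/27; 104/27 14/9]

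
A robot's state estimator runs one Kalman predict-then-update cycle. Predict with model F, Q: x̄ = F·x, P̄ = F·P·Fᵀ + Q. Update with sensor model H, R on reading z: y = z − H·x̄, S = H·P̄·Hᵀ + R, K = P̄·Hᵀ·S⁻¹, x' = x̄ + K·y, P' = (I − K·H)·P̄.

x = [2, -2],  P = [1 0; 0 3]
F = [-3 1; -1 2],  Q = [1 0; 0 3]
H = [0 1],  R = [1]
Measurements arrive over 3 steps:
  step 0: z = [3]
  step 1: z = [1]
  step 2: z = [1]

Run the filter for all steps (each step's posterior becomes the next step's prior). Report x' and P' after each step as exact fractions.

step 0: x' = [-55/17, 42/17], P' = [140/17 9/17; 9/17 16/17]
step 1: x' = [41/118, 179/118], P' = [8299/236 389/236; 389/236 219/236]
step 2: x' = [-34070/8563, 8961/8563], P' = [475367/8563 22612/8563; 22612/8563 8327/8563]

step 0: x̄ = F·x = [-8, -6]
step 0: P̄ = F·P·Fᵀ + Q = [13 9; 9 16]
step 0: y = z − H·x̄ = [9]
step 0: S = H·P̄·Hᵀ + R = [17]
step 0: K = P̄·Hᵀ·S⁻¹ = [9/17; 16/17]
step 0: x' = x̄ + K·y = [-55/17, 42/17]
step 0: P' = (I − K·H)·P̄ = [140/17 9/17; 9/17 16/17]
step 1: x̄ = F·x = [207/17, 139/17]
step 1: P̄ = F·P·Fᵀ + Q = [1239/17 389/17; 389/17 219/17]
step 1: y = z − H·x̄ = [-122/17]
step 1: S = H·P̄·Hᵀ + R = [236/17]
step 1: K = P̄·Hᵀ·S⁻¹ = [389/236; 219/236]
step 1: x' = x̄ + K·y = [41/118, 179/118]
step 1: P' = (I − K·H)·P̄ = [8299/236 389/236; 389/236 219/236]
step 2: x̄ = F·x = [28/59, 317/118]
step 2: P̄ = F·P·Fᵀ + Q = [18203/59 5653/59; 5653/59 8327/236]
step 2: y = z − H·x̄ = [-199/118]
step 2: S = H·P̄·Hᵀ + R = [8563/236]
step 2: K = P̄·Hᵀ·S⁻¹ = [22612/8563; 8327/8563]
step 2: x' = x̄ + K·y = [-34070/8563, 8961/8563]
step 2: P' = (I − K·H)·P̄ = [475367/8563 22612/8563; 22612/8563 8327/8563]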